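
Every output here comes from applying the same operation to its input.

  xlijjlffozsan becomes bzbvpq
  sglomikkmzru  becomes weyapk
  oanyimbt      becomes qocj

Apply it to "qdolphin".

Rule — keep every other character starting from the second (positions 2nd, 4th, 6th, ...), then shift every letter 10 places backward in the alphabet (wrapping around).
Working it through for "qdolphin": intermediate "dlhn", final "tbxd".

tbxd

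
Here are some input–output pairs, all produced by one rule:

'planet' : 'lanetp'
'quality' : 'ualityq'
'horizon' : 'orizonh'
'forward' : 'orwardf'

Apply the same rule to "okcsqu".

kcsquo

In each case the input is transformed by: move the first character to the end.
Applying that to "okcsqu" gives "kcsquo".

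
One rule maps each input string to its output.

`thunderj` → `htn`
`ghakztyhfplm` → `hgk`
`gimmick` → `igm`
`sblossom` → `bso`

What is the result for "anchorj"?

nah

The pattern: swap each adjacent pair of characters (1↔2, 3↔4, ...), then keep only the first 3 characters.
Working it through for "anchorj": intermediate "nahcroj", final "nah".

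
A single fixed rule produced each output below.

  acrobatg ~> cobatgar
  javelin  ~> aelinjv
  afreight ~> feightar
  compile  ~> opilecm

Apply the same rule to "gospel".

The transformation: move the first 2 characters to the end (rotate left by 2), then swap the first and last characters.
Doing the same to "gospel": "opelgs".

opelgs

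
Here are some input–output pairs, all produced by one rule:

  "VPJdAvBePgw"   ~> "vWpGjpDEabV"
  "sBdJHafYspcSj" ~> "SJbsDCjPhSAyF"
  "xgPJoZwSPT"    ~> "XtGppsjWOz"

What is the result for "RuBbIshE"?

reUHbSBi

Rule — flip the case of every letter, then take characters alternately from the front and the back (1st, last, 2nd, 2nd-last, ...).
For "RuBbIshE" the result is "reUHbSBi".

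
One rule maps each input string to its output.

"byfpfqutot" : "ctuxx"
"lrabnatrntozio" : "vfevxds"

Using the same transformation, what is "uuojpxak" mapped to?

ynbo

The rule is to keep every other character starting from the second (positions 2nd, 4th, 6th, ...), then shift every letter 4 places forward in the alphabet (wrapping around).
So "uuojpxak" becomes "ynbo".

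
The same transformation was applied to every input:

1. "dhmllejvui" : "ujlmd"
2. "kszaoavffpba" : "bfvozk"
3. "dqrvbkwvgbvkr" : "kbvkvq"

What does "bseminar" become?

The rule is to reverse the string, then keep every other character starting from the second (positions 2nd, 4th, 6th, ...).
Applying both steps to "bseminar": "ranimesb", then "aieb".
(Check on "kszaoavffpba": → "abpffvaoazsk" → "bfvozk" ✓)

aieb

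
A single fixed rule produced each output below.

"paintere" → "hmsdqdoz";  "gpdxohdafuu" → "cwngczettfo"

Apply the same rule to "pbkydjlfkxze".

jxcikejwydoa

What's happening: shift every letter 1 place backward in the alphabet (wrapping around), then move the first 2 characters to the end (rotate left by 2).
For "pbkydjlfkxze", step one produces "oajxcikejwyd"; step two turns that into "jxcikejwydoa".
(Check on "paintere": → "ozhmsdqd" → "hmsdqdoz" ✓)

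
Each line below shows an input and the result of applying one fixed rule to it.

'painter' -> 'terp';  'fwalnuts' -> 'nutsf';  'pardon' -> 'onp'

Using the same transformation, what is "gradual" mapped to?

Each output is the input with this applied: move the first character to the end, then delete the first 3 characters.
Starting from "gradual": after the first operation, "radualg"; after the second, "ualg".

ualg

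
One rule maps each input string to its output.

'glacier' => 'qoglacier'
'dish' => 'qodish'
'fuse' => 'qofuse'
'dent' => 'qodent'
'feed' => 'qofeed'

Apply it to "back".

The transformation: prepend "qo".
"back" → "qoback".

qoback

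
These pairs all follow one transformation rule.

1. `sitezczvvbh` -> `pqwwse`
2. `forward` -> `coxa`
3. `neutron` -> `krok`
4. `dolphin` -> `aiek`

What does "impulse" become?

fmib

The rule is to keep every other character starting from the first (positions 1st, 3rd, 5th, ...), then shift every letter 3 places backward in the alphabet (wrapping around).
Starting from "impulse": after the first operation, "iple"; after the second, "fmib".
(Check on "sitezczvvbh": → "stzzvh" → "pqwwse" ✓)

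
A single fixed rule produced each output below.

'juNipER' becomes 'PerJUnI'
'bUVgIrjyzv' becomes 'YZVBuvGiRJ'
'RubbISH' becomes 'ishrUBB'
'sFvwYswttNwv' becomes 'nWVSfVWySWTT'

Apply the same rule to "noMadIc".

The transformation: move the last 3 characters to the front (rotate right by 3), then flip the case of every letter.
Starting from "noMadIc": after the first operation, "dIcnoMa"; after the second, "DiCNOmA".

DiCNOmA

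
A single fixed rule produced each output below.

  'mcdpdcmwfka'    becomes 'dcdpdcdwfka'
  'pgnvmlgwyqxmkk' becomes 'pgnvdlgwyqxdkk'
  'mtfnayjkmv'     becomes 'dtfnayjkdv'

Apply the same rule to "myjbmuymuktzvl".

Looking at the pairs, the operation is to replace every "m" with "d".
"myjbmuymuktzvl" → "dyjbduyduktzvl".

dyjbduyduktzvl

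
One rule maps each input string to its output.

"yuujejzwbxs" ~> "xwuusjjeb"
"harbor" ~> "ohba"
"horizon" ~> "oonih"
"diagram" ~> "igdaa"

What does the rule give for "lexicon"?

Looking at the pairs, the operation is to sort the characters into reverse alphabetical order, then delete the first 2 characters.
Applying that to "lexicon" gives "nliec".

nliec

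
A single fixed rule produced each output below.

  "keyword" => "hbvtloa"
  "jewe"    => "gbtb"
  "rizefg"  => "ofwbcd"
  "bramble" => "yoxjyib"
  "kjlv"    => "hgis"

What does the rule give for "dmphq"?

ajmen

The transformation: shift every letter 3 places backward in the alphabet (wrapping around).
Applying that to "dmphq" gives "ajmen".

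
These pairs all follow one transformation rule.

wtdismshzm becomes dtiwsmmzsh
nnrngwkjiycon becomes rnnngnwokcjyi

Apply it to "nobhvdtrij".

Rule — move the first 2 characters to the end (rotate left by 2), then take characters alternately from the front and the back (1st, last, 2nd, 2nd-last, ...).
So "nobhvdtrij" becomes "bohnvjditr".

bohnvjditr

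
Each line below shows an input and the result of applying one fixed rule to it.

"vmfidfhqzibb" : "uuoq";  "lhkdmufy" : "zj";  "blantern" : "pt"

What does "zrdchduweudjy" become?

ssty

In each case the input is transformed by: shift every letter 11 places backward in the alphabet (wrapping around), then keep one character in every 3, starting at position 3 (positions 3rd, 6th, 9th, ...).
"zrdchduweudjy" → "ogsrwsjltjsyn" → "ssty".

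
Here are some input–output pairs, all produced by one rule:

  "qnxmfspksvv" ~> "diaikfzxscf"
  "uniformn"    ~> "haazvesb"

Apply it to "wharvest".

The pattern: take characters alternately from the front and the back (1st, last, 2nd, 2nd-last, ...), then shift every letter 13 places forward in the alphabet (wrapping around) — i.e. ROT13.
Applying both steps to "wharvest": "wthsaerv", then "jgufnrei".

jgufnrei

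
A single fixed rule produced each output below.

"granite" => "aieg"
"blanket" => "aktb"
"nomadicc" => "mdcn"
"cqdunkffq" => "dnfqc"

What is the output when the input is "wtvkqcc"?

vqcw

Each output is the input with this applied: keep every other character starting from the first (positions 1st, 3rd, 5th, ...), then move the first character to the end.
Applying that to "wtvkqcc" gives "vqcw".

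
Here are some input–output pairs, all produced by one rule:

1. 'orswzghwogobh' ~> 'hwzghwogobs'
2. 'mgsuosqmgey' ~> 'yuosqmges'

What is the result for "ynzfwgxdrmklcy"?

yfwgxdrmklcz

The rule is to delete the first 2 characters, then swap the first and last characters.
For "ynzfwgxdrmklcy" the result is "yfwgxdrmklcz".
(Check on "orswzghwogobh": → "swzghwogobh" → "hwzghwogobs" ✓)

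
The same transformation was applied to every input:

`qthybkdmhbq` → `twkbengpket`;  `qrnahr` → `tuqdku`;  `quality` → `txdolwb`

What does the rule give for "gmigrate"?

What's happening: shift every letter 3 places forward in the alphabet (wrapping around).
On "gmigrate" that produces "jpljudwh".

jpljudwh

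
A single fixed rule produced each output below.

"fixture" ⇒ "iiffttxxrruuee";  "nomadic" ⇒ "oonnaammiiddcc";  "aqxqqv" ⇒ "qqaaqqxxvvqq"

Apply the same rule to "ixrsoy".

xxiissrryyoo

Each output is the input with this applied: swap each adjacent pair of characters (1↔2, 3↔4, ...), then double every character.
On "ixrsoy": the first step gives "xisryo", and the second then gives "xxiissrryyoo".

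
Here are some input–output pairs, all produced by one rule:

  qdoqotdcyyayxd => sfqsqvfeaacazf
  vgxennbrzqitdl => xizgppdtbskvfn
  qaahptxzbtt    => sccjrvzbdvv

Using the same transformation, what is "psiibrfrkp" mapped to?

The transformation: shift every letter 2 places forward in the alphabet (wrapping around).
On "psiibrfrkp" that produces "rukkdthtmr".

rukkdthtmr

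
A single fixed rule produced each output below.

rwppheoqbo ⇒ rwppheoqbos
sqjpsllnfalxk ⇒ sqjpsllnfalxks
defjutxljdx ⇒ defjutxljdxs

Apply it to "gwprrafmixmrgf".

What's happening: append "s".
"gwprrafmixmrgf" → "gwprrafmixmrgfs".

gwprrafmixmrgfs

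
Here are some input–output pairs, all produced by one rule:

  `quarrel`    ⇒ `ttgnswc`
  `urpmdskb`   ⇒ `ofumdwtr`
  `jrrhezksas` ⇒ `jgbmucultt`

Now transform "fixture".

The pattern: move the first 3 characters to the end (rotate left by 3), then shift every letter 2 places forward in the alphabet (wrapping around).
Working it through for "fixture": intermediate "turefix", final "vwtghkz".

vwtghkz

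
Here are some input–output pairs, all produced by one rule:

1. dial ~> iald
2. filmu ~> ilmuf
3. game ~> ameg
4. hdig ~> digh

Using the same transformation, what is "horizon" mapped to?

orizonh

The rule is to move the first character to the end.
Doing the same to "horizon": "orizonh".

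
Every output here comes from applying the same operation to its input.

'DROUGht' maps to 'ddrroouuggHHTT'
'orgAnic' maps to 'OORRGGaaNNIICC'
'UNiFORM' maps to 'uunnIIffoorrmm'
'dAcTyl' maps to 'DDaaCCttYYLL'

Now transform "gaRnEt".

GGAArrNNeeTT

The rule is to double every character, then flip the case of every letter.
Applying both steps to "gaRnEt": "ggaaRRnnEEtt", then "GGAArrNNeeTT".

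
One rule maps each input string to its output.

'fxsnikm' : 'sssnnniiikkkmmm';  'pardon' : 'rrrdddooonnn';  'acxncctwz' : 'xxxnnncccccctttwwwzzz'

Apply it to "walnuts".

Looking at the pairs, the operation is to delete the first 2 characters, then repeat every character 3 times.
Working it through for "walnuts": intermediate "lnuts", final "lllnnnuuutttsss".

lllnnnuuutttsss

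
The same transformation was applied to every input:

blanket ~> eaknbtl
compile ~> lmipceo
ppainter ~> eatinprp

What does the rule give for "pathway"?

The rule is to take characters alternately from the front and the back (1st, last, 2nd, 2nd-last, ...), then move the first 3 characters to the end (rotate left by 3).
For "pathway", step one produces "pyaatwh"; step two turns that into "atwhpya".
(Check on "blanket": → "btleakn" → "eaknbtl" ✓)

atwhpya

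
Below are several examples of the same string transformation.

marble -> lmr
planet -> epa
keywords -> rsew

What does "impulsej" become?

sjmu

The rule is to swap the front and back halves of the string, then keep every other character starting from the second (positions 2nd, 4th, 6th, ...).
Doing the same to "impulsej": "sjmu".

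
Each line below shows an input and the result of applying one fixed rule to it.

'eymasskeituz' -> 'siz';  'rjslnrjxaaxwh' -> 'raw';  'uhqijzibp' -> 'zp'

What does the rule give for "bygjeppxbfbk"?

pbk

Rule — keep one character in every 3, starting at position 3 (positions 3rd, 6th, 9th, ...), then delete the first character.
Starting from "bygjeppxbfbk": after the first operation, "gpbk"; after the second, "pbk".
(Check on "rjslnrjxaaxwh": → "sraw" → "raw" ✓)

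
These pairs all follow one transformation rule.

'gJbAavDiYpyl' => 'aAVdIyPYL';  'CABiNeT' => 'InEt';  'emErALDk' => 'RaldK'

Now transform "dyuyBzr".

YbZR

The transformation: flip the case of every letter, then delete the first 3 characters.
"dyuyBzr" → "DYUYbZR" → "YbZR".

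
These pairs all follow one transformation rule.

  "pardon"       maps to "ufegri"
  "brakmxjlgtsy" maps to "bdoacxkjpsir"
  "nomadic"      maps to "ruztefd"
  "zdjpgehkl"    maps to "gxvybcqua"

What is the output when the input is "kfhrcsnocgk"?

The rule is to move the first 3 characters to the end (rotate left by 3), then shift every letter 9 places backward in the alphabet (wrapping around).
Applying both steps to "kfhrcsnocgk": "rcsnocgkkfh", then "itjeftxbbwy".
(Check on "nomadic": → "adicnom" → "ruztefd" ✓)

itjeftxbbwy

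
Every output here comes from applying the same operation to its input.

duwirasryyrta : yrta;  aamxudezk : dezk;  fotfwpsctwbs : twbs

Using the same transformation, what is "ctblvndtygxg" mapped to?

In each case the input is transformed by: keep only the last 4 characters.
Doing the same to "ctblvndtygxg": "ygxg".

ygxg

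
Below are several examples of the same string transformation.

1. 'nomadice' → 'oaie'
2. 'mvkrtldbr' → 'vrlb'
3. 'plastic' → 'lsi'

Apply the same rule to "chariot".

The transformation: keep every other character starting from the second (positions 2nd, 4th, 6th, ...).
So "chariot" becomes "hro".

hro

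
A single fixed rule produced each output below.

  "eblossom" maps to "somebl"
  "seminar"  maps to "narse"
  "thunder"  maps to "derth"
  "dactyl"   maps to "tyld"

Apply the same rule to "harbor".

borh

What's happening: move the last 3 characters to the front (rotate right by 3), then delete the last 2 characters.
"harbor" → "borhar" → "borh".
(Check on "dactyl": → "tyldac" → "tyld" ✓)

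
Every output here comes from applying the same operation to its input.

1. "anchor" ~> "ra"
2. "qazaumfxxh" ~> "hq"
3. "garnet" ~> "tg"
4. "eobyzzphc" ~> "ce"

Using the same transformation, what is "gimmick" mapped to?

kg

The pattern: move the last character to the front, then keep only the first 2 characters.
On "gimmick" that produces "kg".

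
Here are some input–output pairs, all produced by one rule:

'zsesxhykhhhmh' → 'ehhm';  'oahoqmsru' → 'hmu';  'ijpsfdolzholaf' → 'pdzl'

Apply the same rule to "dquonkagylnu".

The transformation: keep one character in every 3, starting at position 3 (positions 3rd, 6th, 9th, ...).
Applying that to "dquonkagylnu" gives "ukyu".

ukyu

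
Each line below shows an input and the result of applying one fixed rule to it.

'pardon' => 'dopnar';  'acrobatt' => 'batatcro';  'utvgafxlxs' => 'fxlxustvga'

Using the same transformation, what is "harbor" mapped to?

bohrar

The pattern: swap the first and last characters, then swap the front and back halves of the string.
"harbor" → "bohrar".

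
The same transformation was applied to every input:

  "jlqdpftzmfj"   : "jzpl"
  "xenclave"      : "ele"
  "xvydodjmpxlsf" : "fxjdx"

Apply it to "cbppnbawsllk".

Looking at the pairs, the operation is to reverse the string, then keep one character in every 3, starting at position 1 (positions 1st, 4th, 7th, ...).
So "cbppnbawsllk" becomes "ksbp".

ksbp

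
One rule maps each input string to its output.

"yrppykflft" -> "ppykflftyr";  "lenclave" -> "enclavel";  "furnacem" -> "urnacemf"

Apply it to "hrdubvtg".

rdubvtgh

In each case the input is transformed by: move the last 3 characters to the front (rotate right by 3), then swap the front and back halves of the string.
For "hrdubvtg", step one produces "vtghrdub"; step two turns that into "rdubvtgh".
(Check on "yrppykflft": → "lftyrppykf" → "ppykflftyr" ✓)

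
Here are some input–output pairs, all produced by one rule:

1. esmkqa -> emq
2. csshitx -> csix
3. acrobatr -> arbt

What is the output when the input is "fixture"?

fxue

In each case the input is transformed by: keep every other character starting from the first (positions 1st, 3rd, 5th, ...).
For "fixture" the result is "fxue".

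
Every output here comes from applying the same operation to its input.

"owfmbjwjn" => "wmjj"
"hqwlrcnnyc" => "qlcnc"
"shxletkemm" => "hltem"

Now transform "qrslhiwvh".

rliv

Each output is the input with this applied: keep every other character starting from the second (positions 2nd, 4th, 6th, ...).
Applying that to "qrslhiwvh" gives "rliv".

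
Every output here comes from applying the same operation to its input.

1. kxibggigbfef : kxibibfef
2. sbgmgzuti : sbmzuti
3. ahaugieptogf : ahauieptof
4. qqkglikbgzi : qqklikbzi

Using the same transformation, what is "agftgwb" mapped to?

aftwb

The transformation: remove every "g".
So "agftgwb" becomes "aftwb".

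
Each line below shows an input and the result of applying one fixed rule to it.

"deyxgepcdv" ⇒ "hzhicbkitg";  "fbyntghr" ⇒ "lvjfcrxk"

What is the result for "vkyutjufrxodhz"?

ldzocyxnyjvbsh

Each output is the input with this applied: shift every letter 4 places forward in the alphabet (wrapping around), then move the last 2 characters to the front (rotate right by 2).
Starting from "vkyutjufrxodhz": after the first operation, "zocyxnyjvbshld"; after the second, "ldzocyxnyjvbsh".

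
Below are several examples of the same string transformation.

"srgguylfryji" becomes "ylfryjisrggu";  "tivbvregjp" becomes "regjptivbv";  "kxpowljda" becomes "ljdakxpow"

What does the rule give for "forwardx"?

Each output is the input with this applied: move the first 3 characters to the end (rotate left by 3), then move the first 2 characters to the end (rotate left by 2).
On "forwardx": the first step gives "wardxfor", and the second then gives "rdxforwa".

rdxforwa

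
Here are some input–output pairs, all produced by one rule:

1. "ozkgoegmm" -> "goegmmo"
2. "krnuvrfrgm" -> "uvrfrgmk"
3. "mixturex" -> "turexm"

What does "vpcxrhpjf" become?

What's happening: move the first character to the end, then delete the first 2 characters.
On "vpcxrhpjf": the first step gives "pcxrhpjfv", and the second then gives "xrhpjfv".

xrhpjfv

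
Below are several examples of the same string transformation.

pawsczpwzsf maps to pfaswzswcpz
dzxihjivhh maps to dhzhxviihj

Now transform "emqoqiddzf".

In each case the input is transformed by: take characters alternately from the front and the back (1st, last, 2nd, 2nd-last, ...).
For "emqoqiddzf" the result is "efmzqdodqi".

efmzqdodqi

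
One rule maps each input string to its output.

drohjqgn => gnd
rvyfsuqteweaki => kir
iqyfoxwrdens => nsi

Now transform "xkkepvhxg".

The rule is to move the last 2 characters to the front (rotate right by 2), then keep only the first 3 characters.
Doing the same to "xkkepvhxg": "xgx".

xgx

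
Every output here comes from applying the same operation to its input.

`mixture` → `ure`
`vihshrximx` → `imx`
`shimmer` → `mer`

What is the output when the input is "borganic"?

The rule is to keep only the last 3 characters.
On "borganic" that produces "nic".

nic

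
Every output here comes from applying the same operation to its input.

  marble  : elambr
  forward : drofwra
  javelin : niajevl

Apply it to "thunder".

In each case the input is transformed by: move the last 2 characters to the front (rotate right by 2), then swap each adjacent pair of characters (1↔2, 3↔4, ...).
On "thunder": the first step gives "erthund", and the second then gives "rehtnud".
(Check on "forward": → "rdforwa" → "drofwra" ✓)

rehtnud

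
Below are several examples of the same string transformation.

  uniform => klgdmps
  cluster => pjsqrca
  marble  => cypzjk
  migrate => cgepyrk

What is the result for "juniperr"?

pslgncph

The pattern: shift every letter 2 places backward in the alphabet (wrapping around), then swap the first and last characters.
On "juniperr": the first step gives "hslgncpp", and the second then gives "pslgncph".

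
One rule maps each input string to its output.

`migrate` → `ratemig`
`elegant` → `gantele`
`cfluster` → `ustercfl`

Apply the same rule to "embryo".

ryoemb

Rule — move the first 3 characters to the end (rotate left by 3).
So "embryo" becomes "ryoemb".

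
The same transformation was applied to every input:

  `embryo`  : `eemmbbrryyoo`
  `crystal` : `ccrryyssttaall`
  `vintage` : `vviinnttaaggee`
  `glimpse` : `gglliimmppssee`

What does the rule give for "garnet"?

Looking at the pairs, the operation is to double every character.
Doing the same to "garnet": "ggaarrnneett".

ggaarrnneett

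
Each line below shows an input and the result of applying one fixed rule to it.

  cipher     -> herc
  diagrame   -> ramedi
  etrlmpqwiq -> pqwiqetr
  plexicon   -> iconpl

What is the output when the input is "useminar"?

Rule — swap the front and back halves of the string, then delete the last 2 characters.
For "useminar", step one produces "inarusem"; step two turns that into "inarus".

inarus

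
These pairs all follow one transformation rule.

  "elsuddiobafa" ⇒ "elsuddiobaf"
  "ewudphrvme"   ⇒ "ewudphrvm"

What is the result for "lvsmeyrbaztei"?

In each case the input is transformed by: delete the last character.
So "lvsmeyrbaztei" becomes "lvsmeyrbazte".

lvsmeyrbazte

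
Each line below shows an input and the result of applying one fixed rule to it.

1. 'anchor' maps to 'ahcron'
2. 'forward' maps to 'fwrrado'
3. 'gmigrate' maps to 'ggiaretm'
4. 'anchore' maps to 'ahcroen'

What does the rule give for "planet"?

pnatel

What's happening: swap each adjacent pair of characters (1↔2, 3↔4, ...), then move the first character to the end.
Working it through for "planet": intermediate "lpnate", final "pnatel".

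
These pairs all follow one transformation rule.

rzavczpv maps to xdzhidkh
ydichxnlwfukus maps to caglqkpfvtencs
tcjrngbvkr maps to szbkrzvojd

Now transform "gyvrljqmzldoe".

wmogdztryuhtl

In each case the input is transformed by: shift every letter 8 places forward in the alphabet (wrapping around), then move the last 2 characters to the front (rotate right by 2).
On "gyvrljqmzldoe": the first step gives "ogdztryuhtlwm", and the second then gives "wmogdztryuhtl".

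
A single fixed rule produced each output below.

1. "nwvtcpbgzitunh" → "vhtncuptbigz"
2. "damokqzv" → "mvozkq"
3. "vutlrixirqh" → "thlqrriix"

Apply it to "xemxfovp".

mpxvfo

Each output is the input with this applied: delete the first 2 characters, then take characters alternately from the front and the back (1st, last, 2nd, 2nd-last, ...).
"xemxfovp" → "mxfovp" → "mpxvfo".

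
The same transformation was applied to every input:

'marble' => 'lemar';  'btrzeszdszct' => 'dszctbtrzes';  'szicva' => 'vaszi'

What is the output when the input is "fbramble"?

The rule is to swap the front and back halves of the string, then delete the first character.
For "fbramble", step one produces "mblefbra"; step two turns that into "blefbra".

blefbra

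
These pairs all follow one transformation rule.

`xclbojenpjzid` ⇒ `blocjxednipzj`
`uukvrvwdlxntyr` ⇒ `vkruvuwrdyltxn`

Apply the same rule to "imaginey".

gaimniey

Rule — move the first 3 characters to the end (rotate left by 3), then take characters alternately from the front and the back (1st, last, 2nd, 2nd-last, ...).
For "imaginey", step one produces "gineyima"; step two turns that into "gaimniey".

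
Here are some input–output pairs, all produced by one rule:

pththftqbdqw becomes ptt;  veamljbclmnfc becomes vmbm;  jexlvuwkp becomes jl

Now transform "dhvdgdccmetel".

Looking at the pairs, the operation is to keep one character in every 3, starting at position 1 (positions 1st, 4th, 7th, ...), then delete the last character.
"dhvdgdccmetel" → "ddcel" → "ddce".
(Check on "jexlvuwkp": → "jlw" → "jl" ✓)

ddce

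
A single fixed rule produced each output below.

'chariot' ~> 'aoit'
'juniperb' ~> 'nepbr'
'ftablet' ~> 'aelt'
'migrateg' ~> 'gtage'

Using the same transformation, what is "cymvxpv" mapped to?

mpxv

Each output is the input with this applied: swap each adjacent pair of characters (1↔2, 3↔4, ...), then delete the first 3 characters.
"cymvxpv" → "ycvmpxv" → "mpxv".
(Check on "ftablet": → "tfbaelt" → "aelt" ✓)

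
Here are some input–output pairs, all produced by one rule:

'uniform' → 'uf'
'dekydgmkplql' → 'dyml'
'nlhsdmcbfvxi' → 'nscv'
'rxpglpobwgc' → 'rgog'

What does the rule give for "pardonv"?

The rule is to move the last character to the front, then keep one character in every 3, starting at position 2 (positions 2nd, 5th, 8th, ...).
Working it through for "pardonv": intermediate "vpardon", final "pd".

pd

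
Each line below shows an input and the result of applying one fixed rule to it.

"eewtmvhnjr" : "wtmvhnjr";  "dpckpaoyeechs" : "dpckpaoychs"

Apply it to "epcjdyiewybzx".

pcjdyiwybzx

In each case the input is transformed by: remove every "e".
So "epcjdyiewybzx" becomes "pcjdyiwybzx".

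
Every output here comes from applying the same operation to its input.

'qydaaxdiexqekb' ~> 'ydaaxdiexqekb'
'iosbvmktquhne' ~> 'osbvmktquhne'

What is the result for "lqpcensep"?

In each case the input is transformed by: delete the first character.
"lqpcensep" → "qpcensep".

qpcensep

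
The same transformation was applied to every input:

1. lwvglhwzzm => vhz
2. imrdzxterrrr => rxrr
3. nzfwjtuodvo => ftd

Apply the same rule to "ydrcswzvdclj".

The rule is to keep one character in every 3, starting at position 3 (positions 3rd, 6th, 9th, ...).
Applying that to "ydrcswzvdclj" gives "rwdj".

rwdj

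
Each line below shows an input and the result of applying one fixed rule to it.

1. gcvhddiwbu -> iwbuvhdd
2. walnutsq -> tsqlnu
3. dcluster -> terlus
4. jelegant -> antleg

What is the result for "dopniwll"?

Looking at the pairs, the operation is to delete the first 2 characters, then swap the front and back halves of the string.
Doing the same to "dopniwll": "wllpni".

wllpni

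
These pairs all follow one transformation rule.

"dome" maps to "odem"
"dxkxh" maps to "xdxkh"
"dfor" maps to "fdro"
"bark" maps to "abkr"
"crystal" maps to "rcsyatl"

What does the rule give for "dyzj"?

ydjz

The rule is to swap each adjacent pair of characters (1↔2, 3↔4, ...).
"dyzj" → "ydjz".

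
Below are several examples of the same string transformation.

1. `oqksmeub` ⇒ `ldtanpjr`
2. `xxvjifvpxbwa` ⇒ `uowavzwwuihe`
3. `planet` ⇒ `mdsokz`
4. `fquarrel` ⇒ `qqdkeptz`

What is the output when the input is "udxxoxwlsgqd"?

vkrfpctcwwnw

What's happening: swap the front and back halves of the string, then shift every letter 1 place backward in the alphabet (wrapping around).
For "udxxoxwlsgqd", step one produces "wlsgqdudxxox"; step two turns that into "vkrfpctcwwnw".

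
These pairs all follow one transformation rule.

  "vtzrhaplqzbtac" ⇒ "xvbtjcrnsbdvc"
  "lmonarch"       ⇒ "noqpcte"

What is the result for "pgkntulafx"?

rimpvwnch

Looking at the pairs, the operation is to delete the last character, then shift every letter 2 places forward in the alphabet (wrapping around).
"pgkntulafx" → "pgkntulaf" → "rimpvwnch".
(Check on "vtzrhaplqzbtac": → "vtzrhaplqzbta" → "xvbtjcrnsbdvc" ✓)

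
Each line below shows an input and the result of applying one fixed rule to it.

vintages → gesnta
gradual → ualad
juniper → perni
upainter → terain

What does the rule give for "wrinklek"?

In each case the input is transformed by: delete the first 2 characters, then move the last 3 characters to the front (rotate right by 3).
"wrinklek" → "inklek" → "lekink".

lekink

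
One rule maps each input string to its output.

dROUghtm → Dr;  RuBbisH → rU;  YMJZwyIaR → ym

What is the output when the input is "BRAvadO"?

What's happening: flip the case of every letter, then keep only the first 2 characters.
On "BRAvadO" that produces "br".

br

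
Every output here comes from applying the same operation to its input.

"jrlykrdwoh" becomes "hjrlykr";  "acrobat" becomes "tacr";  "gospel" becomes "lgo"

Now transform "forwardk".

Rule — move the last character to the front, then delete the last 3 characters.
Working it through for "forwardk": intermediate "kforward", final "kforw".

kforw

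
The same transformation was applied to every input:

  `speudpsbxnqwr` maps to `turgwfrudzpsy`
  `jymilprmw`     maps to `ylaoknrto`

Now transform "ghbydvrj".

In each case the input is transformed by: shift every letter 2 places forward in the alphabet (wrapping around), then move the last character to the front.
Applying that to "ghbydvrj" gives "lijdafxt".

lijdafxt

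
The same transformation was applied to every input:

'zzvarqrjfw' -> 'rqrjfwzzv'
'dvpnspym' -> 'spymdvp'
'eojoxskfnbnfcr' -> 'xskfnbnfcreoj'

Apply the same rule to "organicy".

Looking at the pairs, the operation is to move the first 3 characters to the end (rotate left by 3), then delete the first character.
On "organicy": the first step gives "anicyorg", and the second then gives "nicyorg".

nicyorg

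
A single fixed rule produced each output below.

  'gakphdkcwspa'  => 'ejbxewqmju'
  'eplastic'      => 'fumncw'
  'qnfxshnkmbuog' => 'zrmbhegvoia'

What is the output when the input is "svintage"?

In each case the input is transformed by: delete the first 2 characters, then shift every letter 6 places backward in the alphabet (wrapping around).
Starting from "svintage": after the first operation, "intage"; after the second, "chnuay".

chnuay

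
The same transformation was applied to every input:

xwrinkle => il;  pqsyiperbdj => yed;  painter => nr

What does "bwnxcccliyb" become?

The pattern: move the first character to the end, then keep one character in every 3, starting at position 3 (positions 3rd, 6th, 9th, ...).
Doing the same to "bwnxcccliyb": "xcy".

xcy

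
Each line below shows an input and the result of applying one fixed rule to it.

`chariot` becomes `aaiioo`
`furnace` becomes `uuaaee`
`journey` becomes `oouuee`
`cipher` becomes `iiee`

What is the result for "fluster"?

uuee

Rule — double every character, then keep only the vowels.
For "fluster", step one produces "fflluusstteerr"; step two turns that into "uuee".
(Check on "furnace": → "ffuurrnnaaccee" → "uuaaee" ✓)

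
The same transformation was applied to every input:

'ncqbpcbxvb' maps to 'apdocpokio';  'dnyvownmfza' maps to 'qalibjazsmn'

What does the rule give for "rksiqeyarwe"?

Looking at the pairs, the operation is to shift every letter 13 places forward in the alphabet (wrapping around) — i.e. ROT13.
On "rksiqeyarwe" that produces "exfvdrlnejr".

exfvdrlnejr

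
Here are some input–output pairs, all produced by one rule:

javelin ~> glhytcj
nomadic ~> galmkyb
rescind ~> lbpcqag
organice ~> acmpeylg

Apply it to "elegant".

lrcjcey

What's happening: shift every letter 2 places backward in the alphabet (wrapping around), then move the last 2 characters to the front (rotate right by 2).
On "elegant": the first step gives "cjceylr", and the second then gives "lrcjcey".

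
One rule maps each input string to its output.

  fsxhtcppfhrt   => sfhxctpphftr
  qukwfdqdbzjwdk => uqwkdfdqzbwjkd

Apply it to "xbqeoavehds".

bxeqaoevdhs

Each output is the input with this applied: swap each adjacent pair of characters (1↔2, 3↔4, ...).
Doing the same to "xbqeoavehds": "bxeqaoevdhs".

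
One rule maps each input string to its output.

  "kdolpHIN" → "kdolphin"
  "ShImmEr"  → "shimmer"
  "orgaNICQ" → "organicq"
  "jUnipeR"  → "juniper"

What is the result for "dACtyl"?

In each case the input is transformed by: convert every letter to lowercase.
So "dACtyl" becomes "dactyl".

dactyl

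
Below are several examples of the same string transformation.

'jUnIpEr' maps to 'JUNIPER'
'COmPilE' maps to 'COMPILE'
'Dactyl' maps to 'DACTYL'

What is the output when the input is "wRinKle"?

The rule is to convert every letter to uppercase.
On "wRinKle" that produces "WRINKLE".

WRINKLE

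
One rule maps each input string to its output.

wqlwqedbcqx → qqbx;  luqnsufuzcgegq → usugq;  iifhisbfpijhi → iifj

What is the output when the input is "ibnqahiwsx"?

baw

The transformation: keep one character in every 3, starting at position 2 (positions 2nd, 5th, 8th, ...).
On "ibnqahiwsx" that produces "baw".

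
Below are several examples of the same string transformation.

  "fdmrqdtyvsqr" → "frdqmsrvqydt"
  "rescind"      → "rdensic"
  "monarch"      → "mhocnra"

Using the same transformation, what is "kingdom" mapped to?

kmiondg

What's happening: take characters alternately from the front and the back (1st, last, 2nd, 2nd-last, ...).
On "kingdom" that produces "kmiondg".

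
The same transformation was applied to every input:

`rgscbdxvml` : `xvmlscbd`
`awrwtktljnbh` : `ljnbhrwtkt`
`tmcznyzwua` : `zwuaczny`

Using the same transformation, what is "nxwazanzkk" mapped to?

nzkkwaza

In each case the input is transformed by: delete the first 2 characters, then swap the front and back halves of the string.
For "nxwazanzkk" the result is "nzkkwaza".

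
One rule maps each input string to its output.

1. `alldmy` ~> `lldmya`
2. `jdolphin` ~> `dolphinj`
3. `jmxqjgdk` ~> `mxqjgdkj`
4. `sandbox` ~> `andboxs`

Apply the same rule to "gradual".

radualg

Rule — move the first character to the end.
Applying that to "gradual" gives "radualg".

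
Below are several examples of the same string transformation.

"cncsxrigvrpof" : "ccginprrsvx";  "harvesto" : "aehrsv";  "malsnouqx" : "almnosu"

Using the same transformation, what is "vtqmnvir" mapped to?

mnqtvv

In each case the input is transformed by: delete the last 2 characters, then sort the characters into alphabetical order.
Applying both steps to "vtqmnvir": "vtqmnv", then "mnqtvv".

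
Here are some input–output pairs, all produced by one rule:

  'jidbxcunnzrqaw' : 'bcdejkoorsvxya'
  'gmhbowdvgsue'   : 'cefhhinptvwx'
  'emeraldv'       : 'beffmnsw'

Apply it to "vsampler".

bfmnqstw

In each case the input is transformed by: sort the characters into alphabetical order, then shift every letter 1 place forward in the alphabet (wrapping around).
Working it through for "vsampler": intermediate "aelmprsv", final "bfmnqstw".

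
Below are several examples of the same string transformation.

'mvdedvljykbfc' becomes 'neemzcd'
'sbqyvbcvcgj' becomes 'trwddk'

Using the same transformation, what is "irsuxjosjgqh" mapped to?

The transformation: shift every letter 1 place forward in the alphabet (wrapping around), then keep every other character starting from the first (positions 1st, 3rd, 5th, ...).
Applying both steps to "irsuxjosjgqh": "jstvykptkhri", then "jtypkr".

jtypkr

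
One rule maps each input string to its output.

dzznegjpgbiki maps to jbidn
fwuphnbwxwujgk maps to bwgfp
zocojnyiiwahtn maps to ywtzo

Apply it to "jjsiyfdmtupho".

The transformation: keep one character in every 3, starting at position 1 (positions 1st, 4th, 7th, ...), then move the last 3 characters to the front (rotate right by 3).
Working it through for "jjsiyfdmtupho": intermediate "jiduo", final "duoji".

duoji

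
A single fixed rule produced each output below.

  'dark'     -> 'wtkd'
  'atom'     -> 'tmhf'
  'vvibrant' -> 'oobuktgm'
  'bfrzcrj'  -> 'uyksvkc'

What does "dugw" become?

Each output is the input with this applied: shift every letter 7 places backward in the alphabet (wrapping around).
For "dugw" the result is "wnzp".

wnzp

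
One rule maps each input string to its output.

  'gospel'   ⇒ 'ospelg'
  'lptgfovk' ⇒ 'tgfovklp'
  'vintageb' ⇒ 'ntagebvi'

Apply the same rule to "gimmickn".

mmickngi

In each case the input is transformed by: move the last 2 characters to the front (rotate right by 2), then swap the front and back halves of the string.
For "gimmickn", step one produces "kngimmic"; step two turns that into "mmickngi".
(Check on "vintageb": → "ebvintag" → "ntagebvi" ✓)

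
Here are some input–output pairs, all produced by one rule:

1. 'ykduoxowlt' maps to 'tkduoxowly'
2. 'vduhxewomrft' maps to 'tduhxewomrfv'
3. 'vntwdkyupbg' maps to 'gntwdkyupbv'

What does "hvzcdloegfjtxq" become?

Each output is the input with this applied: swap the first and last characters.
Doing the same to "hvzcdloegfjtxq": "qvzcdloegfjtxh".

qvzcdloegfjtxh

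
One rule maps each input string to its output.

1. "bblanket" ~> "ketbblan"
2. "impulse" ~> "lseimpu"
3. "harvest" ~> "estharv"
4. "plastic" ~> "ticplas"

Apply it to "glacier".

The pattern: move the last 3 characters to the front (rotate right by 3).
"glacier" → "ierglac".

ierglac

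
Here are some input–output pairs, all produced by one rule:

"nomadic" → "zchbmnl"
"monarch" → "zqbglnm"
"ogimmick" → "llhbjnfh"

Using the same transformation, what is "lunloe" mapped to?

kndktm

In each case the input is transformed by: move the first 3 characters to the end (rotate left by 3), then shift every letter 1 place backward in the alphabet (wrapping around).
On "lunloe": the first step gives "loelun", and the second then gives "kndktm".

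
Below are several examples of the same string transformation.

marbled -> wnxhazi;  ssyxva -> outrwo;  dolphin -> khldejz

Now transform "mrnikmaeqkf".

njegiwamgbi

The transformation: move the first character to the end, then shift every letter 4 places backward in the alphabet (wrapping around).
On "mrnikmaeqkf" that produces "njegiwamgbi".
(Check on "marbled": → "arbledm" → "wnxhazi" ✓)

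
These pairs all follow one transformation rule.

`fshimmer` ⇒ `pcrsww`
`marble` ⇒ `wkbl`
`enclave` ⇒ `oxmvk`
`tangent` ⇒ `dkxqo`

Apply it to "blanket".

lvkxu

The transformation: shift every letter 10 places forward in the alphabet (wrapping around), then delete the last 2 characters.
Starting from "blanket": after the first operation, "lvkxuod"; after the second, "lvkxu".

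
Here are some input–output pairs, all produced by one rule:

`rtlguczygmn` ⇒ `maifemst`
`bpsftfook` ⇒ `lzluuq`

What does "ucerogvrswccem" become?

xumbxyciiks

Looking at the pairs, the operation is to delete the first 3 characters, then shift every letter 6 places forward in the alphabet (wrapping around).
Working it through for "ucerogvrswccem": intermediate "rogvrswccem", final "xumbxyciiks".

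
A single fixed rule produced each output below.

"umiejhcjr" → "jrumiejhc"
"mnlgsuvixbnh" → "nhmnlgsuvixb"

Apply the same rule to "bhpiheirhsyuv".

uvbhpiheirhsy

What's happening: move the last 2 characters to the front (rotate right by 2).
Doing the same to "bhpiheirhsyuv": "uvbhpiheirhsy".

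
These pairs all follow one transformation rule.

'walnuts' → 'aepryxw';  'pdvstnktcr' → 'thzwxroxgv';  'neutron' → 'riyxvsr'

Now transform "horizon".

lsvmdsr

What's happening: shift every letter 4 places forward in the alphabet (wrapping around).
So "horizon" becomes "lsvmdsr".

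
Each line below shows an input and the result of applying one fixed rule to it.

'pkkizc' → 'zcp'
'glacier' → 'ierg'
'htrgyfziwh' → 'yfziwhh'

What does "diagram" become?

ramd

The rule is to move the first character to the end, then delete the first 3 characters.
Applying that to "diagram" gives "ramd".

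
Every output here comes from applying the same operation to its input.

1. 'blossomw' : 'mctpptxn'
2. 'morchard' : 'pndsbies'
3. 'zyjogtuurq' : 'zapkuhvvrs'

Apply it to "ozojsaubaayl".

Rule — swap each adjacent pair of characters (1↔2, 3↔4, ...), then shift every letter 1 place forward in the alphabet (wrapping around).
On "ozojsaubaayl": the first step gives "zojoasbuaaly", and the second then gives "apkpbtcvbbmz".

apkpbtcvbbmz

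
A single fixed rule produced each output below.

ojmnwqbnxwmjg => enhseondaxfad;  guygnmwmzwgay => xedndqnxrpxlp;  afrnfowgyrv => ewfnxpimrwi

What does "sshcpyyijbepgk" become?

Each output is the input with this applied: shift every letter 9 places backward in the alphabet (wrapping around), then move the first 3 characters to the end (rotate left by 3).
Applying both steps to "sshcpyyijbepgk": "jjytgppzasvgxb", then "tgppzasvgxbjjy".

tgppzasvgxbjjy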